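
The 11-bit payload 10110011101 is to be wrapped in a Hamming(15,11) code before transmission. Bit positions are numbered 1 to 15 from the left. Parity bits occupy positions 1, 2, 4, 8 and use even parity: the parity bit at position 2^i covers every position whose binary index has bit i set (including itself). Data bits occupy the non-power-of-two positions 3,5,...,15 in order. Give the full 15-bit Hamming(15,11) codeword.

111101100011101

Place data bits at non-power-of-two positions: b3=1, b5=0, b6=1, b7=1, b9=0, b10=0, b11=1, b12=1, b13=1, b14=0, b15=1.
p1 = XOR of data positions {3,5,7,9,11,13,15} = 1⊕0⊕1⊕0⊕1⊕1⊕1 = 1
p2 = XOR of data positions {3,6,7,10,11,14,15} = 1⊕1⊕1⊕0⊕1⊕0⊕1 = 1
p4 = XOR of data positions {5,6,7,12,13,14,15} = 0⊕1⊕1⊕1⊕1⊕0⊕1 = 1
p8 = XOR of data positions {9,10,11,12,13,14,15} = 0⊕0⊕1⊕1⊕1⊕0⊕1 = 0
Codeword b1..b15 = 111101100011101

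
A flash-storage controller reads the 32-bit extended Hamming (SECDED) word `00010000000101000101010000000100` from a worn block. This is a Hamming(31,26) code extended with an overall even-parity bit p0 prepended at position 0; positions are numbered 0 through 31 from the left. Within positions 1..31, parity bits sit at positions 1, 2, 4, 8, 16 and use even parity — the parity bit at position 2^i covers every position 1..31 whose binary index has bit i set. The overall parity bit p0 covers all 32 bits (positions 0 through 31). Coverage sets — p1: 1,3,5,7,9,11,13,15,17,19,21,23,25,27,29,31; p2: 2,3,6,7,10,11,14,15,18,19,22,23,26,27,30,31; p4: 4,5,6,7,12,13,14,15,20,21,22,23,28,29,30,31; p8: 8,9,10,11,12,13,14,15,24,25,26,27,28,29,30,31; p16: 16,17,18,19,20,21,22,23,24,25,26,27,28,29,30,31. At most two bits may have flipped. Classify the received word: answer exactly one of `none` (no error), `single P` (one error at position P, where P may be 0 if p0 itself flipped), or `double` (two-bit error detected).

single 15

s1: b1⊕b3⊕b5⊕b7⊕b9⊕b11⊕b13⊕b15⊕b17⊕b19⊕b21⊕b23⊕b25⊕b27⊕b29⊕b31 = 0⊕1⊕0⊕0⊕0⊕1⊕1⊕0⊕1⊕1⊕1⊕0⊕0⊕0⊕1⊕0 = 1
s2: b2⊕b3⊕b6⊕b7⊕b10⊕b11⊕b14⊕b15⊕b18⊕b19⊕b22⊕b23⊕b26⊕b27⊕b30⊕b31 = 0⊕1⊕0⊕0⊕0⊕1⊕0⊕0⊕0⊕1⊕0⊕0⊕0⊕0⊕0⊕0 = 1
s4: b4⊕b5⊕b6⊕b7⊕b12⊕b13⊕b14⊕b15⊕b20⊕b21⊕b22⊕b23⊕b28⊕b29⊕b30⊕b31 = 0⊕0⊕0⊕0⊕0⊕1⊕0⊕0⊕0⊕1⊕0⊕0⊕0⊕1⊕0⊕0 = 1
s8: b8⊕b9⊕b10⊕b11⊕b12⊕b13⊕b14⊕b15⊕b24⊕b25⊕b26⊕b27⊕b28⊕b29⊕b30⊕b31 = 0⊕0⊕0⊕1⊕0⊕1⊕0⊕0⊕0⊕0⊕0⊕0⊕0⊕1⊕0⊕0 = 1
s16: b16⊕b17⊕b18⊕b19⊕b20⊕b21⊕b22⊕b23⊕b24⊕b25⊕b26⊕b27⊕b28⊕b29⊕b30⊕b31 = 0⊕1⊕0⊕1⊕0⊕1⊕0⊕0⊕0⊕0⊕0⊕0⊕0⊕1⊕0⊕0 = 0
Syndrome (s16...s1) = 01111 → position 15.
Overall parity (XOR of all 32 bits, including p0): 0⊕0⊕0⊕1⊕0⊕0⊕0⊕0⊕0⊕0⊕0⊕1⊕0⊕1⊕0⊕0⊕0⊕1⊕0⊕1⊕0⊕1⊕0⊕0⊕0⊕0⊕0⊕0⊕0⊕1⊕0⊕0 = 1
Overall=1, syndrome position=15 → single-bit error at position 15.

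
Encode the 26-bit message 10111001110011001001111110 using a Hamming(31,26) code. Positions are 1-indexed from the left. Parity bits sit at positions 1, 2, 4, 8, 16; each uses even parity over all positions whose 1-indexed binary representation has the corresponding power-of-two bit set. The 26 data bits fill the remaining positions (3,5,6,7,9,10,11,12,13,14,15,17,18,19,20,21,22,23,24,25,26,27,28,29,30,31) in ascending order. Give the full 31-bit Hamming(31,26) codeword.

Place data bits at non-power-of-two positions: b3=1, b5=0, b6=1, b7=1, b9=1, b10=0, b11=0, b12=1, b13=1, b14=1, b15=0, b17=0, b18=1, b19=1, b20=0, b21=0, b22=1, b23=0, b24=0, b25=1, b26=1, b27=1, b28=1, b29=1, b30=1, b31=0.
p1 = XOR of data positions {3,5,7,9,11,13,15,17,19,21,23,25,27,29,31} = 1⊕0⊕1⊕1⊕0⊕1⊕0⊕0⊕1⊕0⊕0⊕1⊕1⊕1⊕0 = 0
p2 = XOR of data positions {3,6,7,10,11,14,15,18,19,22,23,26,27,30,31} = 1⊕1⊕1⊕0⊕0⊕1⊕0⊕1⊕1⊕1⊕0⊕1⊕1⊕1⊕0 = 0
p4 = XOR of data positions {5,6,7,12,13,14,15,20,21,22,23,28,29,30,31} = 0⊕1⊕1⊕1⊕1⊕1⊕0⊕0⊕0⊕1⊕0⊕1⊕1⊕1⊕0 = 1
p8 = XOR of data positions {9,10,11,12,13,14,15,24,25,26,27,28,29,30,31} = 1⊕0⊕0⊕1⊕1⊕1⊕0⊕0⊕1⊕1⊕1⊕1⊕1⊕1⊕0 = 0
p16 = XOR of data positions {17,18,19,20,21,22,23,24,25,26,27,28,29,30,31} = 0⊕1⊕1⊕0⊕0⊕1⊕0⊕0⊕1⊕1⊕1⊕1⊕1⊕1⊕0 = 1
Codeword b1..b31 = 0011011010011101011001001111110

0011011010011101011001001111110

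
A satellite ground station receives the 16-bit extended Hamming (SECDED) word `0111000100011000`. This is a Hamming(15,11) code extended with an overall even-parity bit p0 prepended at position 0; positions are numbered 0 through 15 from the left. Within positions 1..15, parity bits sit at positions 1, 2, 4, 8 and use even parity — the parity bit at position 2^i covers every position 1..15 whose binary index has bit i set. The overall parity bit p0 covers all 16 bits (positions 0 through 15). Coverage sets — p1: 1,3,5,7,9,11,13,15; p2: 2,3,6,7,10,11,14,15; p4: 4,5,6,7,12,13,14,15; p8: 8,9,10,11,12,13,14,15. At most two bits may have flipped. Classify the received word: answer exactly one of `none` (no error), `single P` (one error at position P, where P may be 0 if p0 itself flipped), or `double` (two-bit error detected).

s1: b1⊕b3⊕b5⊕b7⊕b9⊕b11⊕b13⊕b15 = 1⊕1⊕0⊕1⊕0⊕1⊕0⊕0 = 0
s2: b2⊕b3⊕b6⊕b7⊕b10⊕b11⊕b14⊕b15 = 1⊕1⊕0⊕1⊕0⊕1⊕0⊕0 = 0
s4: b4⊕b5⊕b6⊕b7⊕b12⊕b13⊕b14⊕b15 = 0⊕0⊕0⊕1⊕1⊕0⊕0⊕0 = 0
s8: b8⊕b9⊕b10⊕b11⊕b12⊕b13⊕b14⊕b15 = 0⊕0⊕0⊕1⊕1⊕0⊕0⊕0 = 0
Syndrome (s8...s1) = 0000 → position 0 (no error).
Overall parity (XOR of all 16 bits, including p0): 0⊕1⊕1⊕1⊕0⊕0⊕0⊕1⊕0⊕0⊕0⊕1⊕1⊕0⊕0⊕0 = 0
Overall=0, syndrome position=0 → no error.

none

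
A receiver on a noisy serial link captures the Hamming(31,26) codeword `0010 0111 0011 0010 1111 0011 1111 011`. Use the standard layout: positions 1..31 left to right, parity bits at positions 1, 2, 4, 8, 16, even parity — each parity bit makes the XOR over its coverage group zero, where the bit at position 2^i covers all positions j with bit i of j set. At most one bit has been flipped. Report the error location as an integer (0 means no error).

s1: b1⊕b3⊕b5⊕b7⊕b9⊕b11⊕b13⊕b15⊕b17⊕b19⊕b21⊕b23⊕b25⊕b27⊕b29⊕b31 = 0⊕1⊕0⊕1⊕0⊕1⊕0⊕1⊕1⊕1⊕0⊕1⊕1⊕1⊕0⊕1 = 0
s2: b2⊕b3⊕b6⊕b7⊕b10⊕b11⊕b14⊕b15⊕b18⊕b19⊕b22⊕b23⊕b26⊕b27⊕b30⊕b31 = 0⊕1⊕1⊕1⊕0⊕1⊕0⊕1⊕1⊕1⊕0⊕1⊕1⊕1⊕1⊕1 = 0
s4: b4⊕b5⊕b6⊕b7⊕b12⊕b13⊕b14⊕b15⊕b20⊕b21⊕b22⊕b23⊕b28⊕b29⊕b30⊕b31 = 0⊕0⊕1⊕1⊕1⊕0⊕0⊕1⊕1⊕0⊕0⊕1⊕1⊕0⊕1⊕1 = 1
s8: b8⊕b9⊕b10⊕b11⊕b12⊕b13⊕b14⊕b15⊕b24⊕b25⊕b26⊕b27⊕b28⊕b29⊕b30⊕b31 = 1⊕0⊕0⊕1⊕1⊕0⊕0⊕1⊕1⊕1⊕1⊕1⊕1⊕0⊕1⊕1 = 1
s16: b16⊕b17⊕b18⊕b19⊕b20⊕b21⊕b22⊕b23⊕b24⊕b25⊕b26⊕b27⊕b28⊕b29⊕b30⊕b31 = 0⊕1⊕1⊕1⊕1⊕0⊕0⊕1⊕1⊕1⊕1⊕1⊕1⊕0⊕1⊕1 = 0
Syndrome (s16...s1) = 01100 → position 12.

12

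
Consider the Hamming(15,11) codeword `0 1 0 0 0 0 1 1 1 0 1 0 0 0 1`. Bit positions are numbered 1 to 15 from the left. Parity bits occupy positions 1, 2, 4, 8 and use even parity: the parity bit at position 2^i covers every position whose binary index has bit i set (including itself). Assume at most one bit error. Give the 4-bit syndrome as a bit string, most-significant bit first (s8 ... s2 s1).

0000

s1: b1⊕b3⊕b5⊕b7⊕b9⊕b11⊕b13⊕b15 = 0⊕0⊕0⊕1⊕1⊕1⊕0⊕1 = 0
s2: b2⊕b3⊕b6⊕b7⊕b10⊕b11⊕b14⊕b15 = 1⊕0⊕0⊕1⊕0⊕1⊕0⊕1 = 0
s4: b4⊕b5⊕b6⊕b7⊕b12⊕b13⊕b14⊕b15 = 0⊕0⊕0⊕1⊕0⊕0⊕0⊕1 = 0
s8: b8⊕b9⊕b10⊕b11⊕b12⊕b13⊕b14⊕b15 = 1⊕1⊕0⊕1⊕0⊕0⊕0⊕1 = 0
Syndrome (s8...s1) = 0000 → position 0 (no error).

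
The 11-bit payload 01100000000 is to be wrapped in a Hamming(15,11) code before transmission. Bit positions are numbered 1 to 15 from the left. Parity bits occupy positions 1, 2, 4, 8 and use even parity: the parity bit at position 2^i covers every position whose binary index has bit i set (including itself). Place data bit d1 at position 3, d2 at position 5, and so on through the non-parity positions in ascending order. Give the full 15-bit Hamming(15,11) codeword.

Place data bits at non-power-of-two positions: b3=0, b5=1, b6=1, b7=0, b9=0, b10=0, b11=0, b12=0, b13=0, b14=0, b15=0.
p1 = XOR of data positions {3,5,7,9,11,13,15} = 0⊕1⊕0⊕0⊕0⊕0⊕0 = 1
p2 = XOR of data positions {3,6,7,10,11,14,15} = 0⊕1⊕0⊕0⊕0⊕0⊕0 = 1
p4 = XOR of data positions {5,6,7,12,13,14,15} = 1⊕1⊕0⊕0⊕0⊕0⊕0 = 0
p8 = XOR of data positions {9,10,11,12,13,14,15} = 0⊕0⊕0⊕0⊕0⊕0⊕0 = 0
Codeword b1..b15 = 110011000000000

110011000000000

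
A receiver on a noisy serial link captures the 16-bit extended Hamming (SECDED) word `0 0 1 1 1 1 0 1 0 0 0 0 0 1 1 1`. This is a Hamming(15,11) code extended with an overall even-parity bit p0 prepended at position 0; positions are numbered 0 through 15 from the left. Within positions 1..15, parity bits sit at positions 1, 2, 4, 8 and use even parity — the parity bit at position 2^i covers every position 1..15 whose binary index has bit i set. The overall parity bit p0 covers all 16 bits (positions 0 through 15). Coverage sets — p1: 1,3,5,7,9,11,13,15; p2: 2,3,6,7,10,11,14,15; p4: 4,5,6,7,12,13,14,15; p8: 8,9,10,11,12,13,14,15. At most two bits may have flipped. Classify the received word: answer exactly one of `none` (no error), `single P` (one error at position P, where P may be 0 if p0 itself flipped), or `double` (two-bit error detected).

s1: b1⊕b3⊕b5⊕b7⊕b9⊕b11⊕b13⊕b15 = 0⊕1⊕1⊕1⊕0⊕0⊕1⊕1 = 1
s2: b2⊕b3⊕b6⊕b7⊕b10⊕b11⊕b14⊕b15 = 1⊕1⊕0⊕1⊕0⊕0⊕1⊕1 = 1
s4: b4⊕b5⊕b6⊕b7⊕b12⊕b13⊕b14⊕b15 = 1⊕1⊕0⊕1⊕0⊕1⊕1⊕1 = 0
s8: b8⊕b9⊕b10⊕b11⊕b12⊕b13⊕b14⊕b15 = 0⊕0⊕0⊕0⊕0⊕1⊕1⊕1 = 1
Syndrome (s8...s1) = 1011 → position 11.
Overall parity (XOR of all 16 bits, including p0): 0⊕0⊕1⊕1⊕1⊕1⊕0⊕1⊕0⊕0⊕0⊕0⊕0⊕1⊕1⊕1 = 0
Overall=0, syndrome position=11 → double-bit error detected (uncorrectable).

double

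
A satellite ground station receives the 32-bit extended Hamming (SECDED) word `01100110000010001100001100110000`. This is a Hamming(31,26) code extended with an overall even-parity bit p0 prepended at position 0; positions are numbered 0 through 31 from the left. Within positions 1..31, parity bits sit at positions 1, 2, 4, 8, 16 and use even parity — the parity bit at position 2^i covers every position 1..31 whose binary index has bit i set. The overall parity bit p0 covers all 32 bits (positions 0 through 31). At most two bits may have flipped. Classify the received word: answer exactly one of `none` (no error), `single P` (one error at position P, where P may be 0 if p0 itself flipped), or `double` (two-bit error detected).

s1: b1⊕b3⊕b5⊕b7⊕b9⊕b11⊕b13⊕b15⊕b17⊕b19⊕b21⊕b23⊕b25⊕b27⊕b29⊕b31 = 1⊕0⊕1⊕0⊕0⊕0⊕0⊕0⊕1⊕0⊕0⊕1⊕0⊕1⊕0⊕0 = 1
s2: b2⊕b3⊕b6⊕b7⊕b10⊕b11⊕b14⊕b15⊕b18⊕b19⊕b22⊕b23⊕b26⊕b27⊕b30⊕b31 = 1⊕0⊕1⊕0⊕0⊕0⊕0⊕0⊕0⊕0⊕1⊕1⊕1⊕1⊕0⊕0 = 0
s4: b4⊕b5⊕b6⊕b7⊕b12⊕b13⊕b14⊕b15⊕b20⊕b21⊕b22⊕b23⊕b28⊕b29⊕b30⊕b31 = 0⊕1⊕1⊕0⊕1⊕0⊕0⊕0⊕0⊕0⊕1⊕1⊕0⊕0⊕0⊕0 = 1
s8: b8⊕b9⊕b10⊕b11⊕b12⊕b13⊕b14⊕b15⊕b24⊕b25⊕b26⊕b27⊕b28⊕b29⊕b30⊕b31 = 0⊕0⊕0⊕0⊕1⊕0⊕0⊕0⊕0⊕0⊕1⊕1⊕0⊕0⊕0⊕0 = 1
s16: b16⊕b17⊕b18⊕b19⊕b20⊕b21⊕b22⊕b23⊕b24⊕b25⊕b26⊕b27⊕b28⊕b29⊕b30⊕b31 = 1⊕1⊕0⊕0⊕0⊕0⊕1⊕1⊕0⊕0⊕1⊕1⊕0⊕0⊕0⊕0 = 0
Syndrome (s16...s1) = 01101 → position 13.
Overall parity (XOR of all 32 bits, including p0): 0⊕1⊕1⊕0⊕0⊕1⊕1⊕0⊕0⊕0⊕0⊕0⊕1⊕0⊕0⊕0⊕1⊕1⊕0⊕0⊕0⊕0⊕1⊕1⊕0⊕0⊕1⊕1⊕0⊕0⊕0⊕0 = 1
Overall=1, syndrome position=13 → single-bit error at position 13.

single 13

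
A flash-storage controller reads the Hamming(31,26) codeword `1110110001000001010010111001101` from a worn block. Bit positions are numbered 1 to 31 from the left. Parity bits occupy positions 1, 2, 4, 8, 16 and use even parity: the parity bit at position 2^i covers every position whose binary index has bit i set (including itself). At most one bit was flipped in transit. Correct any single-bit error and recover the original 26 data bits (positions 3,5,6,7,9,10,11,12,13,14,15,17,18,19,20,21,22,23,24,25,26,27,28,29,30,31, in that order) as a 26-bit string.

s1: b1⊕b3⊕b5⊕b7⊕b9⊕b11⊕b13⊕b15⊕b17⊕b19⊕b21⊕b23⊕b25⊕b27⊕b29⊕b31 = 1⊕1⊕1⊕0⊕0⊕0⊕0⊕0⊕0⊕0⊕1⊕1⊕1⊕0⊕1⊕1 = 0
s2: b2⊕b3⊕b6⊕b7⊕b10⊕b11⊕b14⊕b15⊕b18⊕b19⊕b22⊕b23⊕b26⊕b27⊕b30⊕b31 = 1⊕1⊕1⊕0⊕1⊕0⊕0⊕0⊕1⊕0⊕0⊕1⊕0⊕0⊕0⊕1 = 1
s4: b4⊕b5⊕b6⊕b7⊕b12⊕b13⊕b14⊕b15⊕b20⊕b21⊕b22⊕b23⊕b28⊕b29⊕b30⊕b31 = 0⊕1⊕1⊕0⊕0⊕0⊕0⊕0⊕0⊕1⊕0⊕1⊕1⊕1⊕0⊕1 = 1
s8: b8⊕b9⊕b10⊕b11⊕b12⊕b13⊕b14⊕b15⊕b24⊕b25⊕b26⊕b27⊕b28⊕b29⊕b30⊕b31 = 0⊕0⊕1⊕0⊕0⊕0⊕0⊕0⊕1⊕1⊕0⊕0⊕1⊕1⊕0⊕1 = 0
s16: b16⊕b17⊕b18⊕b19⊕b20⊕b21⊕b22⊕b23⊕b24⊕b25⊕b26⊕b27⊕b28⊕b29⊕b30⊕b31 = 1⊕0⊕1⊕0⊕0⊕1⊕0⊕1⊕1⊕1⊕0⊕0⊕1⊕1⊕0⊕1 = 1
Syndrome (s16...s1) = 10110 → position 22.
Flip bit 22: corrected codeword = 1110110001000001010011111001101
Data bits at positions 3,5,6,7,9,10,11,12,13,14,15,17,18,19,20,21,22,23,24,25,26,27,28,29,30,31: 11100100000010011111001101

11100100000010011111001101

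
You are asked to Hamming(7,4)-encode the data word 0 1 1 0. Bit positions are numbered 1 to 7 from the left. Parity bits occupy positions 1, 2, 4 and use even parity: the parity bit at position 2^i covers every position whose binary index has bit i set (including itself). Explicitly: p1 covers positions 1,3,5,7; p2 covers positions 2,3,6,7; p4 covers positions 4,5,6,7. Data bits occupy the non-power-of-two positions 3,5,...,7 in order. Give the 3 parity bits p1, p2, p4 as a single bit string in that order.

Place data bits at non-power-of-two positions: b3=0, b5=1, b6=1, b7=0.
p1 = XOR of data positions {3,5,7} = 0⊕1⊕0 = 1
p2 = XOR of data positions {3,6,7} = 0⊕1⊕0 = 1
p4 = XOR of data positions {5,6,7} = 1⊕1⊕0 = 0
Parity bits p1,p2,p4 = 110

110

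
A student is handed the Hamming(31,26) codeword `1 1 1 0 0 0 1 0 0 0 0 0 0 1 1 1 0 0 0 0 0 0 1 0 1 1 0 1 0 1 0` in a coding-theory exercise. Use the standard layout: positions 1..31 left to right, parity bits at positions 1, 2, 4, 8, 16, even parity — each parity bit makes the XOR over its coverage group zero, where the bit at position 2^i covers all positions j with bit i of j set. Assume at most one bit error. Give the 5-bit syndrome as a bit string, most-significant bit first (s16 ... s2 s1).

s1: b1⊕b3⊕b5⊕b7⊕b9⊕b11⊕b13⊕b15⊕b17⊕b19⊕b21⊕b23⊕b25⊕b27⊕b29⊕b31 = 1⊕1⊕0⊕1⊕0⊕0⊕0⊕1⊕0⊕0⊕0⊕1⊕1⊕0⊕0⊕0 = 0
s2: b2⊕b3⊕b6⊕b7⊕b10⊕b11⊕b14⊕b15⊕b18⊕b19⊕b22⊕b23⊕b26⊕b27⊕b30⊕b31 = 1⊕1⊕0⊕1⊕0⊕0⊕1⊕1⊕0⊕0⊕0⊕1⊕1⊕0⊕1⊕0 = 0
s4: b4⊕b5⊕b6⊕b7⊕b12⊕b13⊕b14⊕b15⊕b20⊕b21⊕b22⊕b23⊕b28⊕b29⊕b30⊕b31 = 0⊕0⊕0⊕1⊕0⊕0⊕1⊕1⊕0⊕0⊕0⊕1⊕1⊕0⊕1⊕0 = 0
s8: b8⊕b9⊕b10⊕b11⊕b12⊕b13⊕b14⊕b15⊕b24⊕b25⊕b26⊕b27⊕b28⊕b29⊕b30⊕b31 = 0⊕0⊕0⊕0⊕0⊕0⊕1⊕1⊕0⊕1⊕1⊕0⊕1⊕0⊕1⊕0 = 0
s16: b16⊕b17⊕b18⊕b19⊕b20⊕b21⊕b22⊕b23⊕b24⊕b25⊕b26⊕b27⊕b28⊕b29⊕b30⊕b31 = 1⊕0⊕0⊕0⊕0⊕0⊕0⊕1⊕0⊕1⊕1⊕0⊕1⊕0⊕1⊕0 = 0
Syndrome (s16...s1) = 00000 → position 0 (no error).

00000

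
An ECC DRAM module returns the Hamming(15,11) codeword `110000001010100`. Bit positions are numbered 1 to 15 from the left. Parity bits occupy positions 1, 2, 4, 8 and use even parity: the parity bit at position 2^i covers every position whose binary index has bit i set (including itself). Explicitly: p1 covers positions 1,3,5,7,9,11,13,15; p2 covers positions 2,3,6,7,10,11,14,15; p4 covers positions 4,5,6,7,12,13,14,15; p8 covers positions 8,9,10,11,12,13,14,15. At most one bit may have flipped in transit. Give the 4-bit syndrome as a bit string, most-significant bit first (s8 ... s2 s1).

1100

s1: b1⊕b3⊕b5⊕b7⊕b9⊕b11⊕b13⊕b15 = 1⊕0⊕0⊕0⊕1⊕1⊕1⊕0 = 0
s2: b2⊕b3⊕b6⊕b7⊕b10⊕b11⊕b14⊕b15 = 1⊕0⊕0⊕0⊕0⊕1⊕0⊕0 = 0
s4: b4⊕b5⊕b6⊕b7⊕b12⊕b13⊕b14⊕b15 = 0⊕0⊕0⊕0⊕0⊕1⊕0⊕0 = 1
s8: b8⊕b9⊕b10⊕b11⊕b12⊕b13⊕b14⊕b15 = 0⊕1⊕0⊕1⊕0⊕1⊕0⊕0 = 1
Syndrome (s8...s1) = 1100 → position 12.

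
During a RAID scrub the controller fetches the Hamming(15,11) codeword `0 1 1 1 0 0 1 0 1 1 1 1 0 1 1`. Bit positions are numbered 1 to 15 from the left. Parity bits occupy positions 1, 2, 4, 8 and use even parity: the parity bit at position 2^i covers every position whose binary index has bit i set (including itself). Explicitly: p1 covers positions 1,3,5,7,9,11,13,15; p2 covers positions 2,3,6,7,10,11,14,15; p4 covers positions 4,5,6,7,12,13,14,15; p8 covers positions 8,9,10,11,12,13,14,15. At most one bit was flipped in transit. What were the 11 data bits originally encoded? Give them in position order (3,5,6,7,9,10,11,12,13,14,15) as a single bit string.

10001111011

s1: b1⊕b3⊕b5⊕b7⊕b9⊕b11⊕b13⊕b15 = 0⊕1⊕0⊕1⊕1⊕1⊕0⊕1 = 1
s2: b2⊕b3⊕b6⊕b7⊕b10⊕b11⊕b14⊕b15 = 1⊕1⊕0⊕1⊕1⊕1⊕1⊕1 = 1
s4: b4⊕b5⊕b6⊕b7⊕b12⊕b13⊕b14⊕b15 = 1⊕0⊕0⊕1⊕1⊕0⊕1⊕1 = 1
s8: b8⊕b9⊕b10⊕b11⊕b12⊕b13⊕b14⊕b15 = 0⊕1⊕1⊕1⊕1⊕0⊕1⊕1 = 0
Syndrome (s8...s1) = 0111 → position 7.
Flip bit 7: corrected codeword = 011100001111011
Data bits at positions 3,5,6,7,9,10,11,12,13,14,15: 10001111011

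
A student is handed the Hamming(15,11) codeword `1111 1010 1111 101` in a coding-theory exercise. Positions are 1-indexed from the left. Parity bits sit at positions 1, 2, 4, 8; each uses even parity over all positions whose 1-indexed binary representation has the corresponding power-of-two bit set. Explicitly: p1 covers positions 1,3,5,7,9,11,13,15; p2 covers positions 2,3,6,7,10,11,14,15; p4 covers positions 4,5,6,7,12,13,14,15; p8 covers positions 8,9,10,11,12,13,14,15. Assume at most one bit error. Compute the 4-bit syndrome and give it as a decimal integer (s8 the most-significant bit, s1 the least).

0

s1: b1⊕b3⊕b5⊕b7⊕b9⊕b11⊕b13⊕b15 = 1⊕1⊕1⊕1⊕1⊕1⊕1⊕1 = 0
s2: b2⊕b3⊕b6⊕b7⊕b10⊕b11⊕b14⊕b15 = 1⊕1⊕0⊕1⊕1⊕1⊕0⊕1 = 0
s4: b4⊕b5⊕b6⊕b7⊕b12⊕b13⊕b14⊕b15 = 1⊕1⊕0⊕1⊕1⊕1⊕0⊕1 = 0
s8: b8⊕b9⊕b10⊕b11⊕b12⊕b13⊕b14⊕b15 = 0⊕1⊕1⊕1⊕1⊕1⊕0⊕1 = 0
Syndrome (s8...s1) = 0000 → position 0 (no error).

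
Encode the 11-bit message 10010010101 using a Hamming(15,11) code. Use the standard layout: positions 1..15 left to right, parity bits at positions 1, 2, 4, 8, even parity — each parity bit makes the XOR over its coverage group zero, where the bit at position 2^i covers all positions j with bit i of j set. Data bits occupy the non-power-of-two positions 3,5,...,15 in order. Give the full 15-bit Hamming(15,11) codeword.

101100110010101

Place data bits at non-power-of-two positions: b3=1, b5=0, b6=0, b7=1, b9=0, b10=0, b11=1, b12=0, b13=1, b14=0, b15=1.
p1 = XOR of data positions {3,5,7,9,11,13,15} = 1⊕0⊕1⊕0⊕1⊕1⊕1 = 1
p2 = XOR of data positions {3,6,7,10,11,14,15} = 1⊕0⊕1⊕0⊕1⊕0⊕1 = 0
p4 = XOR of data positions {5,6,7,12,13,14,15} = 0⊕0⊕1⊕0⊕1⊕0⊕1 = 1
p8 = XOR of data positions {9,10,11,12,13,14,15} = 0⊕0⊕1⊕0⊕1⊕0⊕1 = 1
Codeword b1..b15 = 101100110010101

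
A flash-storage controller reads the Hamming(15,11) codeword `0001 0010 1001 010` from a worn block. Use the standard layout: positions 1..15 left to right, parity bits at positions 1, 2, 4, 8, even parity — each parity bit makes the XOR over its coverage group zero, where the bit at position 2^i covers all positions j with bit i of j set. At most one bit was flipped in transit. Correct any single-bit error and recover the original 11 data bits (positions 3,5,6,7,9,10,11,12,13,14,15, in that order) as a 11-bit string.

s1: b1⊕b3⊕b5⊕b7⊕b9⊕b11⊕b13⊕b15 = 0⊕0⊕0⊕1⊕1⊕0⊕0⊕0 = 0
s2: b2⊕b3⊕b6⊕b7⊕b10⊕b11⊕b14⊕b15 = 0⊕0⊕0⊕1⊕0⊕0⊕1⊕0 = 0
s4: b4⊕b5⊕b6⊕b7⊕b12⊕b13⊕b14⊕b15 = 1⊕0⊕0⊕1⊕1⊕0⊕1⊕0 = 0
s8: b8⊕b9⊕b10⊕b11⊕b12⊕b13⊕b14⊕b15 = 0⊕1⊕0⊕0⊕1⊕0⊕1⊕0 = 1
Syndrome (s8...s1) = 1000 → position 8.
Flip bit 8: corrected codeword = 000100111001010
Data bits at positions 3,5,6,7,9,10,11,12,13,14,15: 00011001010

00011001010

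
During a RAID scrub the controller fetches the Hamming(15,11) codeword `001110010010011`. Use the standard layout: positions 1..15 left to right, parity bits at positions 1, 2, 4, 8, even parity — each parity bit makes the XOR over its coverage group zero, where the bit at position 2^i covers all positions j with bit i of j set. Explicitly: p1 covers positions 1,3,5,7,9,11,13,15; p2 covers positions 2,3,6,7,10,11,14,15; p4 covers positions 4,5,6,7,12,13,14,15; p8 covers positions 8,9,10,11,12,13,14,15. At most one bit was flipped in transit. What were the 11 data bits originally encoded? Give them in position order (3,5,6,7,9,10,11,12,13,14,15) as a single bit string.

11000010011

s1: b1⊕b3⊕b5⊕b7⊕b9⊕b11⊕b13⊕b15 = 0⊕1⊕1⊕0⊕0⊕1⊕0⊕1 = 0
s2: b2⊕b3⊕b6⊕b7⊕b10⊕b11⊕b14⊕b15 = 0⊕1⊕0⊕0⊕0⊕1⊕1⊕1 = 0
s4: b4⊕b5⊕b6⊕b7⊕b12⊕b13⊕b14⊕b15 = 1⊕1⊕0⊕0⊕0⊕0⊕1⊕1 = 0
s8: b8⊕b9⊕b10⊕b11⊕b12⊕b13⊕b14⊕b15 = 1⊕0⊕0⊕1⊕0⊕0⊕1⊕1 = 0
Syndrome (s8...s1) = 0000 → position 0 (no error).
No correction needed.
Data bits at positions 3,5,6,7,9,10,11,12,13,14,15: 11000010011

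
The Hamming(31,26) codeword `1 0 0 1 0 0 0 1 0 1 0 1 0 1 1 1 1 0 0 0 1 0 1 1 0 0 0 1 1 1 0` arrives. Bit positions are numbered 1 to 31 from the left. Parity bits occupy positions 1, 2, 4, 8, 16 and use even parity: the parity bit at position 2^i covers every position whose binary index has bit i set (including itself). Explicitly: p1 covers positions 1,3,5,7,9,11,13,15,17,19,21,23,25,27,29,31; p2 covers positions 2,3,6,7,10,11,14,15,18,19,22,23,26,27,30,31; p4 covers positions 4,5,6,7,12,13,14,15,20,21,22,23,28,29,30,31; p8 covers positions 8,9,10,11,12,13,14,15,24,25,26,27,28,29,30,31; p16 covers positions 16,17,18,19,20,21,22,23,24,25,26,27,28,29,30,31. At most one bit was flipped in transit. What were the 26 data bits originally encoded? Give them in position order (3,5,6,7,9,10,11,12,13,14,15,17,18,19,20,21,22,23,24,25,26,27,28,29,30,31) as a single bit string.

00000101001100010110001110

s1: b1⊕b3⊕b5⊕b7⊕b9⊕b11⊕b13⊕b15⊕b17⊕b19⊕b21⊕b23⊕b25⊕b27⊕b29⊕b31 = 1⊕0⊕0⊕0⊕0⊕0⊕0⊕1⊕1⊕0⊕1⊕1⊕0⊕0⊕1⊕0 = 0
s2: b2⊕b3⊕b6⊕b7⊕b10⊕b11⊕b14⊕b15⊕b18⊕b19⊕b22⊕b23⊕b26⊕b27⊕b30⊕b31 = 0⊕0⊕0⊕0⊕1⊕0⊕1⊕1⊕0⊕0⊕0⊕1⊕0⊕0⊕1⊕0 = 1
s4: b4⊕b5⊕b6⊕b7⊕b12⊕b13⊕b14⊕b15⊕b20⊕b21⊕b22⊕b23⊕b28⊕b29⊕b30⊕b31 = 1⊕0⊕0⊕0⊕1⊕0⊕1⊕1⊕0⊕1⊕0⊕1⊕1⊕1⊕1⊕0 = 1
s8: b8⊕b9⊕b10⊕b11⊕b12⊕b13⊕b14⊕b15⊕b24⊕b25⊕b26⊕b27⊕b28⊕b29⊕b30⊕b31 = 1⊕0⊕1⊕0⊕1⊕0⊕1⊕1⊕1⊕0⊕0⊕0⊕1⊕1⊕1⊕0 = 1
s16: b16⊕b17⊕b18⊕b19⊕b20⊕b21⊕b22⊕b23⊕b24⊕b25⊕b26⊕b27⊕b28⊕b29⊕b30⊕b31 = 1⊕1⊕0⊕0⊕0⊕1⊕0⊕1⊕1⊕0⊕0⊕0⊕1⊕1⊕1⊕0 = 0
Syndrome (s16...s1) = 01110 → position 14.
Flip bit 14: corrected codeword = 1001000101010011100010110001110
Data bits at positions 3,5,6,7,9,10,11,12,13,14,15,17,18,19,20,21,22,23,24,25,26,27,28,29,30,31: 00000101001100010110001110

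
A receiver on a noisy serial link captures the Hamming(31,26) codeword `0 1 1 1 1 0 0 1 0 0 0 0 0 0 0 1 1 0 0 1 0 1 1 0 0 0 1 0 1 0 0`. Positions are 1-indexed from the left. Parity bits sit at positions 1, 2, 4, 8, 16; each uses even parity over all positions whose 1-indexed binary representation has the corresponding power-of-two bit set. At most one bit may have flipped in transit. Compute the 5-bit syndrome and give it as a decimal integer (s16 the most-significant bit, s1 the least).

26

s1: b1⊕b3⊕b5⊕b7⊕b9⊕b11⊕b13⊕b15⊕b17⊕b19⊕b21⊕b23⊕b25⊕b27⊕b29⊕b31 = 0⊕1⊕1⊕0⊕0⊕0⊕0⊕0⊕1⊕0⊕0⊕1⊕0⊕1⊕1⊕0 = 0
s2: b2⊕b3⊕b6⊕b7⊕b10⊕b11⊕b14⊕b15⊕b18⊕b19⊕b22⊕b23⊕b26⊕b27⊕b30⊕b31 = 1⊕1⊕0⊕0⊕0⊕0⊕0⊕0⊕0⊕0⊕1⊕1⊕0⊕1⊕0⊕0 = 1
s4: b4⊕b5⊕b6⊕b7⊕b12⊕b13⊕b14⊕b15⊕b20⊕b21⊕b22⊕b23⊕b28⊕b29⊕b30⊕b31 = 1⊕1⊕0⊕0⊕0⊕0⊕0⊕0⊕1⊕0⊕1⊕1⊕0⊕1⊕0⊕0 = 0
s8: b8⊕b9⊕b10⊕b11⊕b12⊕b13⊕b14⊕b15⊕b24⊕b25⊕b26⊕b27⊕b28⊕b29⊕b30⊕b31 = 1⊕0⊕0⊕0⊕0⊕0⊕0⊕0⊕0⊕0⊕0⊕1⊕0⊕1⊕0⊕0 = 1
s16: b16⊕b17⊕b18⊕b19⊕b20⊕b21⊕b22⊕b23⊕b24⊕b25⊕b26⊕b27⊕b28⊕b29⊕b30⊕b31 = 1⊕1⊕0⊕0⊕1⊕0⊕1⊕1⊕0⊕0⊕0⊕1⊕0⊕1⊕0⊕0 = 1
Syndrome (s16...s1) = 11010 → position 26.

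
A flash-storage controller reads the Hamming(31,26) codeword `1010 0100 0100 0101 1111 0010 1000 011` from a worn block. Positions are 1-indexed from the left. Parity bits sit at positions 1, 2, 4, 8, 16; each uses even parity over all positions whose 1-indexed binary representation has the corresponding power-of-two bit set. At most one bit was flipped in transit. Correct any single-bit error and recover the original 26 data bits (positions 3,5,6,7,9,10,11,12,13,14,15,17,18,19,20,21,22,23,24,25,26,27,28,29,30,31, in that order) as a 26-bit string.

10100100010111100101010011

s1: b1⊕b3⊕b5⊕b7⊕b9⊕b11⊕b13⊕b15⊕b17⊕b19⊕b21⊕b23⊕b25⊕b27⊕b29⊕b31 = 1⊕1⊕0⊕0⊕0⊕0⊕0⊕0⊕1⊕1⊕0⊕1⊕1⊕0⊕0⊕1 = 1
s2: b2⊕b3⊕b6⊕b7⊕b10⊕b11⊕b14⊕b15⊕b18⊕b19⊕b22⊕b23⊕b26⊕b27⊕b30⊕b31 = 0⊕1⊕1⊕0⊕1⊕0⊕1⊕0⊕1⊕1⊕0⊕1⊕0⊕0⊕1⊕1 = 1
s4: b4⊕b5⊕b6⊕b7⊕b12⊕b13⊕b14⊕b15⊕b20⊕b21⊕b22⊕b23⊕b28⊕b29⊕b30⊕b31 = 0⊕0⊕1⊕0⊕0⊕0⊕1⊕0⊕1⊕0⊕0⊕1⊕0⊕0⊕1⊕1 = 0
s8: b8⊕b9⊕b10⊕b11⊕b12⊕b13⊕b14⊕b15⊕b24⊕b25⊕b26⊕b27⊕b28⊕b29⊕b30⊕b31 = 0⊕0⊕1⊕0⊕0⊕0⊕1⊕0⊕0⊕1⊕0⊕0⊕0⊕0⊕1⊕1 = 1
s16: b16⊕b17⊕b18⊕b19⊕b20⊕b21⊕b22⊕b23⊕b24⊕b25⊕b26⊕b27⊕b28⊕b29⊕b30⊕b31 = 1⊕1⊕1⊕1⊕1⊕0⊕0⊕1⊕0⊕1⊕0⊕0⊕0⊕0⊕1⊕1 = 1
Syndrome (s16...s1) = 11011 → position 27.
Flip bit 27: corrected codeword = 1010010001000101111100101010011
Data bits at positions 3,5,6,7,9,10,11,12,13,14,15,17,18,19,20,21,22,23,24,25,26,27,28,29,30,31: 10100100010111100101010011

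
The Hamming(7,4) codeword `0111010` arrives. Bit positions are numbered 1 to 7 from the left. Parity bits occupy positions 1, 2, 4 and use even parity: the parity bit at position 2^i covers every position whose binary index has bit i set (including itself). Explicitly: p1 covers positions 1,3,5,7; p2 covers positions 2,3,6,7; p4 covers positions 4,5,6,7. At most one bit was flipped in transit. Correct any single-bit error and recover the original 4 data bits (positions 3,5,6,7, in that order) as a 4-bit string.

0010

s1: b1⊕b3⊕b5⊕b7 = 0⊕1⊕0⊕0 = 1
s2: b2⊕b3⊕b6⊕b7 = 1⊕1⊕1⊕0 = 1
s4: b4⊕b5⊕b6⊕b7 = 1⊕0⊕1⊕0 = 0
Syndrome (s4...s1) = 011 → position 3.
Flip bit 3: corrected codeword = 0101010
Data bits at positions 3,5,6,7: 0010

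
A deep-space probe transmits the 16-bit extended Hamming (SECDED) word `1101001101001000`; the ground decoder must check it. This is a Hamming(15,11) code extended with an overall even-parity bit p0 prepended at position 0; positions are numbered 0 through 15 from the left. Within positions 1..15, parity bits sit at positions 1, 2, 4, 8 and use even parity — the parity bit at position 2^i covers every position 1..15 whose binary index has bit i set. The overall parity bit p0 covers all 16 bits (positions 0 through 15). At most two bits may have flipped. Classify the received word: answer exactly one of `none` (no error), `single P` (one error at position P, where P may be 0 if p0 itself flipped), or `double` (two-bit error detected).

s1: b1⊕b3⊕b5⊕b7⊕b9⊕b11⊕b13⊕b15 = 1⊕1⊕0⊕1⊕1⊕0⊕0⊕0 = 0
s2: b2⊕b3⊕b6⊕b7⊕b10⊕b11⊕b14⊕b15 = 0⊕1⊕1⊕1⊕0⊕0⊕0⊕0 = 1
s4: b4⊕b5⊕b6⊕b7⊕b12⊕b13⊕b14⊕b15 = 0⊕0⊕1⊕1⊕1⊕0⊕0⊕0 = 1
s8: b8⊕b9⊕b10⊕b11⊕b12⊕b13⊕b14⊕b15 = 0⊕1⊕0⊕0⊕1⊕0⊕0⊕0 = 0
Syndrome (s8...s1) = 0110 → position 6.
Overall parity (XOR of all 16 bits, including p0): 1⊕1⊕0⊕1⊕0⊕0⊕1⊕1⊕0⊕1⊕0⊕0⊕1⊕0⊕0⊕0 = 1
Overall=1, syndrome position=6 → single-bit error at position 6.

single 6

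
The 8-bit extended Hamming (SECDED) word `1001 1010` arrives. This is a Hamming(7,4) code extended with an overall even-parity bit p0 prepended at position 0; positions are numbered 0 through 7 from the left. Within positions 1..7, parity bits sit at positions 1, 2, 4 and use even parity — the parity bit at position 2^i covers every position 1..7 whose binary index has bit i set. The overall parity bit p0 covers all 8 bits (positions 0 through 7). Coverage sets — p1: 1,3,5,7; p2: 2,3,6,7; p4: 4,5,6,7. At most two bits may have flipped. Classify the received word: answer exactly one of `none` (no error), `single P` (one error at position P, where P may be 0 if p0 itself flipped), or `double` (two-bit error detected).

s1: b1⊕b3⊕b5⊕b7 = 0⊕1⊕0⊕0 = 1
s2: b2⊕b3⊕b6⊕b7 = 0⊕1⊕1⊕0 = 0
s4: b4⊕b5⊕b6⊕b7 = 1⊕0⊕1⊕0 = 0
Syndrome (s4...s1) = 001 → position 1.
Overall parity (XOR of all 8 bits, including p0): 1⊕0⊕0⊕1⊕1⊕0⊕1⊕0 = 0
Overall=0, syndrome position=1 → double-bit error detected (uncorrectable).

double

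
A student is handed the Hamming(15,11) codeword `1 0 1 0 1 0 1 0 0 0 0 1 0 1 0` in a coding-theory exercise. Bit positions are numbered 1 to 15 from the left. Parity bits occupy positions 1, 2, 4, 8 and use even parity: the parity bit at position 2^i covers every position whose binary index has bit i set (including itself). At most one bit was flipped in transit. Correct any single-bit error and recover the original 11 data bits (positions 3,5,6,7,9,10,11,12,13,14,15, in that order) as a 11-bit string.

11010001010

s1: b1⊕b3⊕b5⊕b7⊕b9⊕b11⊕b13⊕b15 = 1⊕1⊕1⊕1⊕0⊕0⊕0⊕0 = 0
s2: b2⊕b3⊕b6⊕b7⊕b10⊕b11⊕b14⊕b15 = 0⊕1⊕0⊕1⊕0⊕0⊕1⊕0 = 1
s4: b4⊕b5⊕b6⊕b7⊕b12⊕b13⊕b14⊕b15 = 0⊕1⊕0⊕1⊕1⊕0⊕1⊕0 = 0
s8: b8⊕b9⊕b10⊕b11⊕b12⊕b13⊕b14⊕b15 = 0⊕0⊕0⊕0⊕1⊕0⊕1⊕0 = 0
Syndrome (s8...s1) = 0010 → position 2.
Flip bit 2: corrected codeword = 111010100001010
Data bits at positions 3,5,6,7,9,10,11,12,13,14,15: 11010001010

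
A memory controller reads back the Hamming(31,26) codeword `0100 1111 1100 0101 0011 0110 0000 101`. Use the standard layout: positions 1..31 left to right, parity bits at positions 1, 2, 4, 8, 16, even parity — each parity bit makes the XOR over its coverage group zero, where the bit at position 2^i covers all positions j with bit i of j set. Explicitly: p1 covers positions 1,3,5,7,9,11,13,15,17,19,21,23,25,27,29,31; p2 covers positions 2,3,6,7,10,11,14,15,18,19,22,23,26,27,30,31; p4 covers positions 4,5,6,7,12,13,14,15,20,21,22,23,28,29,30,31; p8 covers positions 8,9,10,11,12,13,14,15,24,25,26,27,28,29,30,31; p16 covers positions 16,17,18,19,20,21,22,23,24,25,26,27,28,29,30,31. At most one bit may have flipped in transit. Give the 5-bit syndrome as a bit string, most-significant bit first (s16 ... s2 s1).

10111

s1: b1⊕b3⊕b5⊕b7⊕b9⊕b11⊕b13⊕b15⊕b17⊕b19⊕b21⊕b23⊕b25⊕b27⊕b29⊕b31 = 0⊕0⊕1⊕1⊕1⊕0⊕0⊕0⊕0⊕1⊕0⊕1⊕0⊕0⊕1⊕1 = 1
s2: b2⊕b3⊕b6⊕b7⊕b10⊕b11⊕b14⊕b15⊕b18⊕b19⊕b22⊕b23⊕b26⊕b27⊕b30⊕b31 = 1⊕0⊕1⊕1⊕1⊕0⊕1⊕0⊕0⊕1⊕1⊕1⊕0⊕0⊕0⊕1 = 1
s4: b4⊕b5⊕b6⊕b7⊕b12⊕b13⊕b14⊕b15⊕b20⊕b21⊕b22⊕b23⊕b28⊕b29⊕b30⊕b31 = 0⊕1⊕1⊕1⊕0⊕0⊕1⊕0⊕1⊕0⊕1⊕1⊕0⊕1⊕0⊕1 = 1
s8: b8⊕b9⊕b10⊕b11⊕b12⊕b13⊕b14⊕b15⊕b24⊕b25⊕b26⊕b27⊕b28⊕b29⊕b30⊕b31 = 1⊕1⊕1⊕0⊕0⊕0⊕1⊕0⊕0⊕0⊕0⊕0⊕0⊕1⊕0⊕1 = 0
s16: b16⊕b17⊕b18⊕b19⊕b20⊕b21⊕b22⊕b23⊕b24⊕b25⊕b26⊕b27⊕b28⊕b29⊕b30⊕b31 = 1⊕0⊕0⊕1⊕1⊕0⊕1⊕1⊕0⊕0⊕0⊕0⊕0⊕1⊕0⊕1 = 1
Syndrome (s16...s1) = 10111 → position 23.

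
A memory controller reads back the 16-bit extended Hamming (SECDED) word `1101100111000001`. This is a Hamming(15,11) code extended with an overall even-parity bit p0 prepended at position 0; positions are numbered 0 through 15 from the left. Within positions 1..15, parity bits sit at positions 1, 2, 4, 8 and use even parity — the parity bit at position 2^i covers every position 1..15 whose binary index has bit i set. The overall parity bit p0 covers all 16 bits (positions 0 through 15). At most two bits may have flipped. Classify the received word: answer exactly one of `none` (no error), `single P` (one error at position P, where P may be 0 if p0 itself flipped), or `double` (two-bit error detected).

s1: b1⊕b3⊕b5⊕b7⊕b9⊕b11⊕b13⊕b15 = 1⊕1⊕0⊕1⊕1⊕0⊕0⊕1 = 1
s2: b2⊕b3⊕b6⊕b7⊕b10⊕b11⊕b14⊕b15 = 0⊕1⊕0⊕1⊕0⊕0⊕0⊕1 = 1
s4: b4⊕b5⊕b6⊕b7⊕b12⊕b13⊕b14⊕b15 = 1⊕0⊕0⊕1⊕0⊕0⊕0⊕1 = 1
s8: b8⊕b9⊕b10⊕b11⊕b12⊕b13⊕b14⊕b15 = 1⊕1⊕0⊕0⊕0⊕0⊕0⊕1 = 1
Syndrome (s8...s1) = 1111 → position 15.
Overall parity (XOR of all 16 bits, including p0): 1⊕1⊕0⊕1⊕1⊕0⊕0⊕1⊕1⊕1⊕0⊕0⊕0⊕0⊕0⊕1 = 0
Overall=0, syndrome position=15 → double-bit error detected (uncorrectable).

double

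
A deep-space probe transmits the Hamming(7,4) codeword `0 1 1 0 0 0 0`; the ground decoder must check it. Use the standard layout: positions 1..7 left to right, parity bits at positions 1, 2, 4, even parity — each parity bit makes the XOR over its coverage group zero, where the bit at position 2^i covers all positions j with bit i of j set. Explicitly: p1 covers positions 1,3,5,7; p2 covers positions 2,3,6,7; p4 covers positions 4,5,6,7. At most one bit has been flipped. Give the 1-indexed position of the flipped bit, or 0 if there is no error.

1

s1: b1⊕b3⊕b5⊕b7 = 0⊕1⊕0⊕0 = 1
s2: b2⊕b3⊕b6⊕b7 = 1⊕1⊕0⊕0 = 0
s4: b4⊕b5⊕b6⊕b7 = 0⊕0⊕0⊕0 = 0
Syndrome (s4...s1) = 001 → position 1.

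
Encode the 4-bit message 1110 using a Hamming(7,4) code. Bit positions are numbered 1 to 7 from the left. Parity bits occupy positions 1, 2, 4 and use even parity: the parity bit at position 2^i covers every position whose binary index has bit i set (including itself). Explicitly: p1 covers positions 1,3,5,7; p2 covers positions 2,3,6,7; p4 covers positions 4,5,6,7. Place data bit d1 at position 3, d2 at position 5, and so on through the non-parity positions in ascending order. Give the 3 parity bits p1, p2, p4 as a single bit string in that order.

Place data bits at non-power-of-two positions: b3=1, b5=1, b6=1, b7=0.
p1 = XOR of data positions {3,5,7} = 1⊕1⊕0 = 0
p2 = XOR of data positions {3,6,7} = 1⊕1⊕0 = 0
p4 = XOR of data positions {5,6,7} = 1⊕1⊕0 = 0
Parity bits p1,p2,p4 = 000

000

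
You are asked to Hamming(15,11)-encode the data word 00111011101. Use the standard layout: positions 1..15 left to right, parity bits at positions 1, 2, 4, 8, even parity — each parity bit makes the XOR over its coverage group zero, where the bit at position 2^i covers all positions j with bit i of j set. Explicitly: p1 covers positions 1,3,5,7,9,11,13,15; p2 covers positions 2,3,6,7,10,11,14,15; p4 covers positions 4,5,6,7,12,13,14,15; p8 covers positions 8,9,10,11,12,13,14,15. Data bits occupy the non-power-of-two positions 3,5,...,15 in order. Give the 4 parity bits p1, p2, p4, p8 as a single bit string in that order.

Place data bits at non-power-of-two positions: b3=0, b5=0, b6=1, b7=1, b9=1, b10=0, b11=1, b12=1, b13=1, b14=0, b15=1.
p1 = XOR of data positions {3,5,7,9,11,13,15} = 0⊕0⊕1⊕1⊕1⊕1⊕1 = 1
p2 = XOR of data positions {3,6,7,10,11,14,15} = 0⊕1⊕1⊕0⊕1⊕0⊕1 = 0
p4 = XOR of data positions {5,6,7,12,13,14,15} = 0⊕1⊕1⊕1⊕1⊕0⊕1 = 1
p8 = XOR of data positions {9,10,11,12,13,14,15} = 1⊕0⊕1⊕1⊕1⊕0⊕1 = 1
Parity bits p1,p2,p4,p8 = 1011

1011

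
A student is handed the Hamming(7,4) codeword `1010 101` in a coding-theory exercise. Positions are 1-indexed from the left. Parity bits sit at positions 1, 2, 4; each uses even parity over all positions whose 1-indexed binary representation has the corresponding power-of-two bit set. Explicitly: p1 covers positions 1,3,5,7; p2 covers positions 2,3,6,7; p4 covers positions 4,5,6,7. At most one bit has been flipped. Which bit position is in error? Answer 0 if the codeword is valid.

0

s1: b1⊕b3⊕b5⊕b7 = 1⊕1⊕1⊕1 = 0
s2: b2⊕b3⊕b6⊕b7 = 0⊕1⊕0⊕1 = 0
s4: b4⊕b5⊕b6⊕b7 = 0⊕1⊕0⊕1 = 0
Syndrome (s4...s1) = 000 → position 0 (no error).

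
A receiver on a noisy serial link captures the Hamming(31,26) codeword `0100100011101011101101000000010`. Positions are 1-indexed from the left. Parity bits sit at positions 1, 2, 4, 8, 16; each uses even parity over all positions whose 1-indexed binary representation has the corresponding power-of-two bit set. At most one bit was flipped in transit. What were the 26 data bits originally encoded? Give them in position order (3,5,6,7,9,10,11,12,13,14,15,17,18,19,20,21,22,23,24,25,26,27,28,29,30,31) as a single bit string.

11001110101101101000000010

s1: b1⊕b3⊕b5⊕b7⊕b9⊕b11⊕b13⊕b15⊕b17⊕b19⊕b21⊕b23⊕b25⊕b27⊕b29⊕b31 = 0⊕0⊕1⊕0⊕1⊕1⊕1⊕1⊕1⊕1⊕0⊕0⊕0⊕0⊕0⊕0 = 1
s2: b2⊕b3⊕b6⊕b7⊕b10⊕b11⊕b14⊕b15⊕b18⊕b19⊕b22⊕b23⊕b26⊕b27⊕b30⊕b31 = 1⊕0⊕0⊕0⊕1⊕1⊕0⊕1⊕0⊕1⊕1⊕0⊕0⊕0⊕1⊕0 = 1
s4: b4⊕b5⊕b6⊕b7⊕b12⊕b13⊕b14⊕b15⊕b20⊕b21⊕b22⊕b23⊕b28⊕b29⊕b30⊕b31 = 0⊕1⊕0⊕0⊕0⊕1⊕0⊕1⊕1⊕0⊕1⊕0⊕0⊕0⊕1⊕0 = 0
s8: b8⊕b9⊕b10⊕b11⊕b12⊕b13⊕b14⊕b15⊕b24⊕b25⊕b26⊕b27⊕b28⊕b29⊕b30⊕b31 = 0⊕1⊕1⊕1⊕0⊕1⊕0⊕1⊕0⊕0⊕0⊕0⊕0⊕0⊕1⊕0 = 0
s16: b16⊕b17⊕b18⊕b19⊕b20⊕b21⊕b22⊕b23⊕b24⊕b25⊕b26⊕b27⊕b28⊕b29⊕b30⊕b31 = 1⊕1⊕0⊕1⊕1⊕0⊕1⊕0⊕0⊕0⊕0⊕0⊕0⊕0⊕1⊕0 = 0
Syndrome (s16...s1) = 00011 → position 3.
Flip bit 3: corrected codeword = 0110100011101011101101000000010
Data bits at positions 3,5,6,7,9,10,11,12,13,14,15,17,18,19,20,21,22,23,24,25,26,27,28,29,30,31: 11001110101101101000000010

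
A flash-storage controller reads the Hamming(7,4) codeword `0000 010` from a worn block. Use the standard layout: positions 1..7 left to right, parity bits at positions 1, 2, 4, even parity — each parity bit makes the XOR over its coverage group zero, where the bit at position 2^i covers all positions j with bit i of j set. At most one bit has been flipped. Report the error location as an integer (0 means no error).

s1: b1⊕b3⊕b5⊕b7 = 0⊕0⊕0⊕0 = 0
s2: b2⊕b3⊕b6⊕b7 = 0⊕0⊕1⊕0 = 1
s4: b4⊕b5⊕b6⊕b7 = 0⊕0⊕1⊕0 = 1
Syndrome (s4...s1) = 110 → position 6.

6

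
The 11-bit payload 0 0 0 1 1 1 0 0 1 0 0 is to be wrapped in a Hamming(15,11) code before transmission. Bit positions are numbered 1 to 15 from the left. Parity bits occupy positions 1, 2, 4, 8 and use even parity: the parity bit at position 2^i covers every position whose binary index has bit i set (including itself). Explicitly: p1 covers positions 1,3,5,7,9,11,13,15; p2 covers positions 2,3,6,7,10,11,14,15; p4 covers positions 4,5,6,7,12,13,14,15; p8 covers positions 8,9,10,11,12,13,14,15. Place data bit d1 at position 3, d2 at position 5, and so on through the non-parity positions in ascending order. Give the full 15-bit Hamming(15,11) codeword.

Place data bits at non-power-of-two positions: b3=0, b5=0, b6=0, b7=1, b9=1, b10=1, b11=0, b12=0, b13=1, b14=0, b15=0.
p1 = XOR of data positions {3,5,7,9,11,13,15} = 0⊕0⊕1⊕1⊕0⊕1⊕0 = 1
p2 = XOR of data positions {3,6,7,10,11,14,15} = 0⊕0⊕1⊕1⊕0⊕0⊕0 = 0
p4 = XOR of data positions {5,6,7,12,13,14,15} = 0⊕0⊕1⊕0⊕1⊕0⊕0 = 0
p8 = XOR of data positions {9,10,11,12,13,14,15} = 1⊕1⊕0⊕0⊕1⊕0⊕0 = 1
Codeword b1..b15 = 100000111100100

100000111100100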